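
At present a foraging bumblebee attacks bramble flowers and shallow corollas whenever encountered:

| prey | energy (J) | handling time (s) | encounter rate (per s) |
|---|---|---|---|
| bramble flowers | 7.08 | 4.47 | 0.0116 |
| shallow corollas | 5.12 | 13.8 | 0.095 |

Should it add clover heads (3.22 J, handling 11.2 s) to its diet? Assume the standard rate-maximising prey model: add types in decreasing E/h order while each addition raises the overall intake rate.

On bramble flowers and shallow corollas alone, R = ΣλE/(1+Σλh) = 0.5685/2.363 = 0.2406 J/s.
Profitability of clover heads: 3.22/11.2 = 0.2875 J/s.
Since 0.2875 > R, including clover heads increases the long-run rate.

Yes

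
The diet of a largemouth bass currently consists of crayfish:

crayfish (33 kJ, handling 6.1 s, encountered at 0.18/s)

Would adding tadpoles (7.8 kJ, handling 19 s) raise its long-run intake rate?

Current rate: (0.18×33)/(1 + 0.18×6.1) = 2.831 kJ/s.
Profitability of tadpoles: 7.8/19 = 0.4105 kJ/s.
Since 0.4105 < R, time spent handling tadpoles is better spent searching.

No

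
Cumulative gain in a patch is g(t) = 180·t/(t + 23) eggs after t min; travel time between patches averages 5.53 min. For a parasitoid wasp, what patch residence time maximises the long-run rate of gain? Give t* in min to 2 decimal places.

11.28 min

Optimal t* satisfies g'(t*) = g(t*)/(T + t*).
g'(t) = 180·23/(t + 23)². Setting 180·23/(t+23)² = 180t/[(t+23)(5.53+t)] gives 23(5.53+t) = t(t+23), so t² = 23×5.53 = 127.2.
t* = √127.2 = 11.28 min.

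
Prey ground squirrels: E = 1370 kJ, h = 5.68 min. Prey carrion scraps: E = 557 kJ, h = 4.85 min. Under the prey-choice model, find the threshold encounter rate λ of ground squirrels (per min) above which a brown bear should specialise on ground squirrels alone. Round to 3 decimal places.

0.160 per min

At the threshold, the rate on ground squirrels alone equals the profitability of carrion scraps: λ·1370/(1 + λ·5.68) = 557/4.85 = 114.8.
Rearranging, λ(1370 − 114.8×5.68) = 114.8, so λ = 114.8/717.7 = 0.16 per min.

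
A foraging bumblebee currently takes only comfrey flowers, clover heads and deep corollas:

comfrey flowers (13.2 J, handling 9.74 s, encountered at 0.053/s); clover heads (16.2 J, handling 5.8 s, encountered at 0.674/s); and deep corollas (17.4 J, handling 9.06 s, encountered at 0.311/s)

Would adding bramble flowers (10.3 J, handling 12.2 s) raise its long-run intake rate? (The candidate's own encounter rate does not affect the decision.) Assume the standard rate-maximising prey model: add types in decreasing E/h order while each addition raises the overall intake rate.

No

Current rate: (0.053×13.2 + 0.674×16.2 + 0.311×17.4)/(1 + 0.053×9.74 + 0.674×5.8 + 0.311×9.06) = 2.066 J/s.
Profitability of bramble flowers: 10.3/12.2 = 0.8443 J/s.
Since 0.8443 < R, time spent handling bramble flowers is better spent searching.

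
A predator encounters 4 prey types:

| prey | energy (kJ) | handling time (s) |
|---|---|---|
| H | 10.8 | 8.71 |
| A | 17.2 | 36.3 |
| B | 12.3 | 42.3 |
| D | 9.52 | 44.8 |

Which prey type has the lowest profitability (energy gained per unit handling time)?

D

Profitability E/h (kJ/s): H = 10.8/8.71 = 1.24, A = 17.2/36.3 = 0.474, B = 12.3/42.3 = 0.291, D = 9.52/44.8 = 0.212.
Ranked: H > A > B > D.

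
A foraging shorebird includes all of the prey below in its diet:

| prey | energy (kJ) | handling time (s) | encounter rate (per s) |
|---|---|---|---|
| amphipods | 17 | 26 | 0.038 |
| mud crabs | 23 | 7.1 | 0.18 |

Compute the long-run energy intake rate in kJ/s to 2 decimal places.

1.47 kJ/s

R = Σλ_iE_i / (1 + Σλ_ih_i)
Numerator: 0.038×17 + 0.18×23 = 4.786
Denominator: 1 + 0.038×26 + 0.18×7.1 = 3.266
R = 4.786/3.266 = 1.465 kJ/s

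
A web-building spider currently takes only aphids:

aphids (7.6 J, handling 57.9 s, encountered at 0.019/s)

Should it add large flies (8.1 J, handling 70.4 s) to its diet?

Intake rate on the current diet: R = (0.019×7.6) / (1 + 0.019×57.9) = 0.1444/2.1 = 0.06876 J/s.
large flies: E/h = 8.1/70.4 = 0.1151 J/s.
Since 0.1151 > R, including large flies increases the long-run rate.

Yes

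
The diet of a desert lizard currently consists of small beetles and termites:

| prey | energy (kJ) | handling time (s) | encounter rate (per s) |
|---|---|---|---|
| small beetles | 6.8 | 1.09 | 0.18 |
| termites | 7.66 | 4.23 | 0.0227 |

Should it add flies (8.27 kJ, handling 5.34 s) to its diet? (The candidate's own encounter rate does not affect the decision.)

On small beetles and termites alone, R = ΣλE/(1+Σλh) = 1.398/1.292 = 1.082 kJ/s.
flies: E/h = 8.27/5.34 = 1.549 kJ/s.
Since 1.549 > R, including flies increases the long-run rate.

Yes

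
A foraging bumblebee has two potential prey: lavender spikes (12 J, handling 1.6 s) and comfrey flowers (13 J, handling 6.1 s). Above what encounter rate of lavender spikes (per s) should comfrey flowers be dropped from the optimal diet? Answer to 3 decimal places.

0.248 per s

Drop comfrey flowers once their profitability E₂/h₂ falls below the rate achievable on lavender spikes alone: E₂/h₂ = λE₁/(1 + λh₁).
Solve for λ: λE₁h₂ = E₂(1 + λh₁) → λ(E₁h₂ − E₂h₁) = E₂ → λ = E₂/(E₁h₂ − E₂h₁).
λ = 13/(12×6.1 − 13×1.6) = 13/52.4 = 0.2481 per s.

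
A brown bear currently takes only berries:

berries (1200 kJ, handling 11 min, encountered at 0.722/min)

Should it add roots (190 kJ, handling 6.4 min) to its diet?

No

On berries alone, R = ΣλE/(1+Σλh) = 866.4/8.942 = 96.89 kJ/min.
Profitability of roots: 190/6.4 = 29.69 kJ/min.
29.69 < 96.89, so adding roots would lower the average — exclude it.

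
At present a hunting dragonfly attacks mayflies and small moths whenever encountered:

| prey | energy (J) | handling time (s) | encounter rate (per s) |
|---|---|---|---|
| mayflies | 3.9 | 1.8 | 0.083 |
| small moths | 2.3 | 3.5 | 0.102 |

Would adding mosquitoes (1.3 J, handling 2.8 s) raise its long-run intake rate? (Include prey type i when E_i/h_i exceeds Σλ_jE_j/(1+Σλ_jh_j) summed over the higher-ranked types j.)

Current rate: (0.083×3.9 + 0.102×2.3)/(1 + 0.083×1.8 + 0.102×3.5) = 0.3706 J/s.
Profitability of mosquitoes: 1.3/2.8 = 0.4643 J/s.
0.4643 > 0.3706, so adding mosquitoes raises the average — include it.

Yes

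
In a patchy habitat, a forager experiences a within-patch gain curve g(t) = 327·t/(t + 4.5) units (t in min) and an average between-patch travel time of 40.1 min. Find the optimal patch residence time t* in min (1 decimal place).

By the marginal value theorem, leave when the instantaneous gain rate g'(t) equals the habitat-wide average g(t)/(T + t).
g'(t) = 327·4.5/(t + 4.5)². Setting 327·4.5/(t+4.5)² = 327t/[(t+4.5)(40.1+t)] gives 4.5(40.1+t) = t(t+4.5), so t² = 4.5×40.1 = 180.5.
t* = √180.5 = 13.43 min.

13.4 min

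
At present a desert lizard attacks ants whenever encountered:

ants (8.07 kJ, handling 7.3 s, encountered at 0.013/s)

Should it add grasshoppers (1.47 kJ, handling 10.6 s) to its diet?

Yes

Intake rate on the current diet: R = (0.013×8.07) / (1 + 0.013×7.3) = 0.1049/1.095 = 0.09582 kJ/s.
grasshoppers: E/h = 1.47/10.6 = 0.1387 kJ/s.
Since 0.1387 > R, including grasshoppers increases the long-run rate.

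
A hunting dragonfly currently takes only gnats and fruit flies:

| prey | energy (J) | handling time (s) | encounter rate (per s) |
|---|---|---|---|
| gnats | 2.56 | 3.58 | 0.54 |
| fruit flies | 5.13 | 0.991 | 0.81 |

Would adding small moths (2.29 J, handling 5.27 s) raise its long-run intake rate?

On gnats and fruit flies alone, R = ΣλE/(1+Σλh) = 5.538/3.736 = 1.482 J/s.
small moths: E/h = 2.29/5.27 = 0.4345 J/s.
Since 0.4345 < R, time spent handling small moths is better spent searching.

No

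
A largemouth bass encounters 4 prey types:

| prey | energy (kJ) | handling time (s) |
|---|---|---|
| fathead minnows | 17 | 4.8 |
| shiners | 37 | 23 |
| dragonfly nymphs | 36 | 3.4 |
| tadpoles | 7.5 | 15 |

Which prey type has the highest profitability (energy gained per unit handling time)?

dragonfly nymphs

In descending order of E/h:
dragonfly nymphs: 36/3.4 = 10.6 kJ/s
fathead minnows: 17/4.8 = 3.54 kJ/s
shiners: 37/23 = 1.61 kJ/s
tadpoles: 7.5/15 = 0.5 kJ/s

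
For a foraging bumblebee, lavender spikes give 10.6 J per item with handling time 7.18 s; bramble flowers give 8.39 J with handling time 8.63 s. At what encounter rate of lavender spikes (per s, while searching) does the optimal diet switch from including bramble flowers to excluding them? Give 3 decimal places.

At the threshold, the rate on lavender spikes alone equals the profitability of bramble flowers: λ·10.6/(1 + λ·7.18) = 8.39/8.63 = 0.9722.
Rearranging, λ(10.6 − 0.9722×7.18) = 0.9722, so λ = 0.9722/3.62 = 0.2686 per s.

0.269 per s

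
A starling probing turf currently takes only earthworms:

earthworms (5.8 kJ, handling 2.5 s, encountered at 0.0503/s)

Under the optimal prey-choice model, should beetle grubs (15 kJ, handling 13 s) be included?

Current rate: (0.0503×5.8)/(1 + 0.0503×2.5) = 0.2592 kJ/s.
beetle grubs: E/h = 15/13 = 1.154 kJ/s.
Since 1.154 > R, including beetle grubs increases the long-run rate.

Yes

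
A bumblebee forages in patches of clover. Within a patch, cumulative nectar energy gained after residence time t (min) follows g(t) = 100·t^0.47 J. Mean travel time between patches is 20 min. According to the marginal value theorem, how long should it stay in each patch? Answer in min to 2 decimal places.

17.74 min

Maximise g(t)/(T+t): set derivative to zero → g'(t)(T+t) = g(t).
g'(t) = 0.47·100·t^-0.53. Setting 0.47·100·t^-0.53 = 100·t^0.47/(20+t) gives 0.47(20+t) = t, so 0.53·t = 0.47×20.
t* = 0.47×20/0.53 = 17.74 min.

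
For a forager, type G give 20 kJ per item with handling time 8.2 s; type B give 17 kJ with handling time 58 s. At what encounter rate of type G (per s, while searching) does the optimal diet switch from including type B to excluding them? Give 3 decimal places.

The zero-one rule: include type B iff E₂/h₂ > λE₁/(1+λh₁). Equality gives the switch point.
λE₁h₂ = E₂ + λE₂h₁ ⇒ λ = E₂/(E₁h₂ − E₂h₁) = 17/(1160 − 139.4) = 0.01666 per s.

0.017 per s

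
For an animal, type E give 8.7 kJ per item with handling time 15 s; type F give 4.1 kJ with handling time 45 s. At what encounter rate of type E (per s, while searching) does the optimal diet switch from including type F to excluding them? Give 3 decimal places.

At the threshold, the rate on type E alone equals the profitability of type F: λ·8.7/(1 + λ·15) = 4.1/45 = 0.09111.
Rearranging, λ(8.7 − 0.09111×15) = 0.09111, so λ = 0.09111/7.333 = 0.01242 per s.

0.012 per s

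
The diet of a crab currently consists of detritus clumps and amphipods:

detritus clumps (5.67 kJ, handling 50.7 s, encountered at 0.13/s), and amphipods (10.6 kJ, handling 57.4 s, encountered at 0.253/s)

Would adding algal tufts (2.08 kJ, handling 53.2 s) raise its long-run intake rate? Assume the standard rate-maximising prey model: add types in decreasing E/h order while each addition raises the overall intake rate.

Current rate: (0.13×5.67 + 0.253×10.6)/(1 + 0.13×50.7 + 0.253×57.4) = 0.1546 kJ/s.
algal tufts: E/h = 2.08/53.2 = 0.0391 kJ/s.
Since 0.0391 < R, time spent handling algal tufts is better spent searching.

No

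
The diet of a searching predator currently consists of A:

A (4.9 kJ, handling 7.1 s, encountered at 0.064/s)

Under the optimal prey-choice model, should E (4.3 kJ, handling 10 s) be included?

Current rate: (0.064×4.9)/(1 + 0.064×7.1) = 0.2156 kJ/s.
Profitability of E: 4.3/10 = 0.43 kJ/s.
0.43 > 0.2156, so adding E raises the average — include it.

Yes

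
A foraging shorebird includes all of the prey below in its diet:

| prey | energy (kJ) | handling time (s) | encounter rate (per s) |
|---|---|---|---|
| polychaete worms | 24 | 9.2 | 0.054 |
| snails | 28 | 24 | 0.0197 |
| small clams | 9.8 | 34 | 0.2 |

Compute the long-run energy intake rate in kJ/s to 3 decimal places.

0.434 kJ/s

R = (0.054×24 + 0.0197×28 + 0.2×9.8) / (1 + 0.054×9.2 + 0.0197×24 + 0.2×34) = 3.808/8.77 = 0.4342 kJ/s.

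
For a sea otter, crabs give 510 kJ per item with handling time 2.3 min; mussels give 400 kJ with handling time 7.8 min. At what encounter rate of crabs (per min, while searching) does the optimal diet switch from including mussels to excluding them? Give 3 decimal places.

At the threshold, the rate on crabs alone equals the profitability of mussels: λ·510/(1 + λ·2.3) = 400/7.8 = 51.28.
Rearranging, λ(510 − 51.28×2.3) = 51.28, so λ = 51.28/392.1 = 0.1308 per min.

0.131 per min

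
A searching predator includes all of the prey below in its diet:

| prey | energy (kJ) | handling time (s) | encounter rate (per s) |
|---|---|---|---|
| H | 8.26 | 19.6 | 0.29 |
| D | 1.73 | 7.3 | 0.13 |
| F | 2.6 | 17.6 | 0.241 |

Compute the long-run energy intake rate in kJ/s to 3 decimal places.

0.273 kJ/s

Energy encountered per unit search time: 0.29×8.26 + 0.13×1.73 + 0.241×2.6 = 3.247 kJ/s.
Handling time per unit search time: 0.29×19.6 + 0.13×7.3 + 0.241×17.6 = 10.87.
Rate = 3.247/(1 + 10.87) = 0.2734 kJ/s.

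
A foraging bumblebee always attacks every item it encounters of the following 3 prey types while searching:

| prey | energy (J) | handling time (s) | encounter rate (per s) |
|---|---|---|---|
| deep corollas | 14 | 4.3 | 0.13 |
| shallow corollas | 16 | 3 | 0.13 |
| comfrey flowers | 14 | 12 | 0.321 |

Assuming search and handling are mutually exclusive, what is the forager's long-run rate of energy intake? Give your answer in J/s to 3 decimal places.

1.447 J/s

R = Σλ_iE_i / (1 + Σλ_ih_i)
Numerator: 0.13×14 + 0.13×16 + 0.321×14 = 8.394
Denominator: 1 + 0.13×4.3 + 0.13×3 + 0.321×12 = 5.801
R = 8.394/5.801 = 1.447 J/s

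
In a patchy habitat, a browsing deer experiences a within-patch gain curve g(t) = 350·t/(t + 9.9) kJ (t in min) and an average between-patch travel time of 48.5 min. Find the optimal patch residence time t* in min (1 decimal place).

21.9 min

Maximise g(t)/(T+t): set derivative to zero → g'(t)(T+t) = g(t).
g'(t) = 350·9.9/(t + 9.9)². Setting 350·9.9/(t+9.9)² = 350t/[(t+9.9)(48.5+t)] gives 9.9(48.5+t) = t(t+9.9), so t² = 9.9×48.5 = 480.2.
t* = √480.2 = 21.91 min.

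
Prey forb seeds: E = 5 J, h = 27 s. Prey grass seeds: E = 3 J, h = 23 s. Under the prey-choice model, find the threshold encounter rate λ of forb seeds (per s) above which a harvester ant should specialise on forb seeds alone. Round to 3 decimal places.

Drop grass seeds once their profitability E₂/h₂ falls below the rate achievable on forb seeds alone: E₂/h₂ = λE₁/(1 + λh₁).
Solve for λ: λE₁h₂ = E₂(1 + λh₁) → λ(E₁h₂ − E₂h₁) = E₂ → λ = E₂/(E₁h₂ − E₂h₁).
λ = 3/(5×23 − 3×27) = 3/34 = 0.08824 per s.

0.088 per s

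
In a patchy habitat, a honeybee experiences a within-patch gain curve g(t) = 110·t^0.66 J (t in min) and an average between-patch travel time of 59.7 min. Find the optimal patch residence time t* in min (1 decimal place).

115.9 min

Maximise g(t)/(T+t): set derivative to zero → g'(t)(T+t) = g(t).
g'(t) = 0.66·110·t^-0.34. Setting 0.66·110·t^-0.34 = 110·t^0.66/(59.7+t) gives 0.66(59.7+t) = t, so 0.34·t = 0.66×59.7.
t* = 0.66×59.7/0.34 = 115.9 min.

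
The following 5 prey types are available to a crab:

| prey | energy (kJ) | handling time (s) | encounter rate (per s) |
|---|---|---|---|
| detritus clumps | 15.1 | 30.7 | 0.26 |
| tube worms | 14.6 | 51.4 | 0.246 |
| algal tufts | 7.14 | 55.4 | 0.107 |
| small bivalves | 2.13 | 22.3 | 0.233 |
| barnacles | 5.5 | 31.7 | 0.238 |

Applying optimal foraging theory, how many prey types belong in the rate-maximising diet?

E/h in descending order: detritus clumps 0.492, tube worms 0.284, barnacles 0.174, algal tufts 0.129, small bivalves 0.0955 kJ/s. The optimal diet is the largest prefix of this list for which every included type satisfies E_i/h_i > R on the types above it.
Rate on top 1: 0.4371. tube worms: 0.284 < 0.4371 → exclude; stop.
Optimal diet: detritus clumps — 1 of 5 types.

1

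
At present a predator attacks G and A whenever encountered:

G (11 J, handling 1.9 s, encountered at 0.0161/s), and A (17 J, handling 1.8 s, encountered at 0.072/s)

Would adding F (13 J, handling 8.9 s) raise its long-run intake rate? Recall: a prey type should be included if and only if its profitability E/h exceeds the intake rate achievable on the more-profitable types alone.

Intake rate on the current diet: R = (0.0161×11 + 0.072×17) / (1 + 0.0161×1.9 + 0.072×1.8) = 1.401/1.16 = 1.208 J/s.
F: E/h = 13/8.9 = 1.461 J/s.
Since 1.461 > R, including F increases the long-run rate.

Yes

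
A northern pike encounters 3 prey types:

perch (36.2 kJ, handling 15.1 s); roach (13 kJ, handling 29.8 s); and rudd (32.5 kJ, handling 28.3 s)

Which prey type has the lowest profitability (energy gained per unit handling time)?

Profitability E/h (kJ/s): perch = 36.2/15.1 = 2.4, roach = 13/29.8 = 0.436, rudd = 32.5/28.3 = 1.15.
Ranked: perch > rudd > roach.

roach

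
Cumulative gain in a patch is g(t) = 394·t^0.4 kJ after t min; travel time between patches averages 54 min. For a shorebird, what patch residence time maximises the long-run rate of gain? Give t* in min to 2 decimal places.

Optimal t* satisfies g'(t*) = g(t*)/(T + t*).
g'(t) = 0.4·394·t^-0.6. Setting 0.4·394·t^-0.6 = 394·t^0.4/(54+t) gives 0.4(54+t) = t, so 0.60·t = 0.4×54.
t* = 0.4×54/0.60 = 36 min.

36.00 min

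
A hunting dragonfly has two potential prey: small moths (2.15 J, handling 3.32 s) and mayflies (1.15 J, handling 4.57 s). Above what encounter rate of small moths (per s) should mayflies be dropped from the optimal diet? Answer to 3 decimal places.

0.191 per s

At the threshold, the rate on small moths alone equals the profitability of mayflies: λ·2.15/(1 + λ·3.32) = 1.15/4.57 = 0.2516.
Rearranging, λ(2.15 − 0.2516×3.32) = 0.2516, so λ = 0.2516/1.315 = 0.1914 per s.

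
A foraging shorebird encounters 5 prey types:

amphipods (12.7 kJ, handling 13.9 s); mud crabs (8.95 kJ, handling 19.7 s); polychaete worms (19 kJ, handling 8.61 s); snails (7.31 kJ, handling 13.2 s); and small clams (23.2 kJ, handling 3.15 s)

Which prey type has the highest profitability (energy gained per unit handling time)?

In descending order of E/h:
small clams: 23.2/3.15 = 7.37 kJ/s
polychaete worms: 19/8.61 = 2.21 kJ/s
amphipods: 12.7/13.9 = 0.914 kJ/s
snails: 7.31/13.2 = 0.554 kJ/s
mud crabs: 8.95/19.7 = 0.454 kJ/s

small clams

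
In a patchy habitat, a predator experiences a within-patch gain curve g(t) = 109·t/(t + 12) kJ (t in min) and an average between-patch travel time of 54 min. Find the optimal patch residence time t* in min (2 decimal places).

Optimal t* satisfies g'(t*) = g(t*)/(T + t*).
g'(t) = 109·12/(t + 12)². Setting 109·12/(t+12)² = 109t/[(t+12)(54+t)] gives 12(54+t) = t(t+12), so t² = 12×54 = 648.
t* = √648 = 25.46 min.

25.46 min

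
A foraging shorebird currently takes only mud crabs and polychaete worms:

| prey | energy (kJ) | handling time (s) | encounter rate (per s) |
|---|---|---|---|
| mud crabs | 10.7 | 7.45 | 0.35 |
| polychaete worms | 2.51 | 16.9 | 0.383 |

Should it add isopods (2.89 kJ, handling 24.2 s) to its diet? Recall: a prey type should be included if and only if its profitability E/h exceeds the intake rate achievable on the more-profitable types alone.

No

Intake rate on the current diet: R = (0.35×10.7 + 0.383×2.51) / (1 + 0.35×7.45 + 0.383×16.9) = 4.706/10.08 = 0.4669 kJ/s.
isopods: E/h = 2.89/24.2 = 0.1194 kJ/s.
0.1194 < 0.4669, so adding isopods would lower the average — exclude it.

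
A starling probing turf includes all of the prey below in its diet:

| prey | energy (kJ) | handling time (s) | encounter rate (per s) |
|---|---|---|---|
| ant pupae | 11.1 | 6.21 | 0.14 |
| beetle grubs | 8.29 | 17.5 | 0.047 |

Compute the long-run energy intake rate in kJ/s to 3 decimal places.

R = (0.14×11.1 + 0.047×8.29) / (1 + 0.14×6.21 + 0.047×17.5) = 1.944/2.692 = 0.722 kJ/s.

0.722 kJ/s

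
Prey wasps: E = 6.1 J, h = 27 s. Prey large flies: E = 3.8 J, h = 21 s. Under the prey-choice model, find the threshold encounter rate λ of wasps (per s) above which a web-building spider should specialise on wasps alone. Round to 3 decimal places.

The zero-one rule: include large flies iff E₂/h₂ > λE₁/(1+λh₁). Equality gives the switch point.
λE₁h₂ = E₂ + λE₂h₁ ⇒ λ = E₂/(E₁h₂ − E₂h₁) = 3.8/(128.1 − 102.6) = 0.149 per s.

0.149 per s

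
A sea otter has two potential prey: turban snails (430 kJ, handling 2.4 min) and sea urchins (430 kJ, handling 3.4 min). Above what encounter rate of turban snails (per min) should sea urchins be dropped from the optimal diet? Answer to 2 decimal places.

1.00 per min

The zero-one rule: include sea urchins iff E₂/h₂ > λE₁/(1+λh₁). Equality gives the switch point.
λE₁h₂ = E₂ + λE₂h₁ ⇒ λ = E₂/(E₁h₂ − E₂h₁) = 430/(1462 − 1032) = 1 per min.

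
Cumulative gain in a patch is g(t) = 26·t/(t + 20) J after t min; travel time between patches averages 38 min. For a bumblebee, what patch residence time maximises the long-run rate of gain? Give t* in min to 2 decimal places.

Maximise g(t)/(T+t): set derivative to zero → g'(t)(T+t) = g(t).
g'(t) = 26·20/(t + 20)². Setting 26·20/(t+20)² = 26t/[(t+20)(38+t)] gives 20(38+t) = t(t+20), so t² = 20×38 = 760.
t* = √760 = 27.57 min.

27.57 min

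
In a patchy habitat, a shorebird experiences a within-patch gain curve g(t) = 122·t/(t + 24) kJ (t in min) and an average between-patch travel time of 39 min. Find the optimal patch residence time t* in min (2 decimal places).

By the marginal value theorem, leave when the instantaneous gain rate g'(t) equals the habitat-wide average g(t)/(T + t).
g'(t) = 122·24/(t + 24)². Setting 122·24/(t+24)² = 122t/[(t+24)(39+t)] gives 24(39+t) = t(t+24), so t² = 24×39 = 936.
t* = √936 = 30.59 min.

30.59 min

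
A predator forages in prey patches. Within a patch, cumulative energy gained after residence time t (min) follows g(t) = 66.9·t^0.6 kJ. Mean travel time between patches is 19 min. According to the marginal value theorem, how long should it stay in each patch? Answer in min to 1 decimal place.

Maximise g(t)/(T+t): set derivative to zero → g'(t)(T+t) = g(t).
g'(t) = 0.6·66.9·t^-0.4. Setting 0.6·66.9·t^-0.4 = 66.9·t^0.6/(19+t) gives 0.6(19+t) = t, so 0.40·t = 0.6×19.
t* = 0.6×19/0.40 = 28.5 min.

28.5 min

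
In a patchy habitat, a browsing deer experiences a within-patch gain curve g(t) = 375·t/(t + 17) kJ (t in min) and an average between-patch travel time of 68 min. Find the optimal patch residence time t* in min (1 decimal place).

Maximise g(t)/(T+t): set derivative to zero → g'(t)(T+t) = g(t).
g'(t) = 375·17/(t + 17)². Setting 375·17/(t+17)² = 375t/[(t+17)(68+t)] gives 17(68+t) = t(t+17), so t² = 17×68 = 1156.
t* = √1156 = 34 min.

34.0 min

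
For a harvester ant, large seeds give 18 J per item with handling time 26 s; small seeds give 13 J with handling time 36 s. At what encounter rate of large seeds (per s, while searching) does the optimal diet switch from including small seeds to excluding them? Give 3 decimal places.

Drop small seeds once their profitability E₂/h₂ falls below the rate achievable on large seeds alone: E₂/h₂ = λE₁/(1 + λh₁).
Solve for λ: λE₁h₂ = E₂(1 + λh₁) → λ(E₁h₂ − E₂h₁) = E₂ → λ = E₂/(E₁h₂ − E₂h₁).
λ = 13/(18×36 − 13×26) = 13/310 = 0.04194 per s.

0.042 per s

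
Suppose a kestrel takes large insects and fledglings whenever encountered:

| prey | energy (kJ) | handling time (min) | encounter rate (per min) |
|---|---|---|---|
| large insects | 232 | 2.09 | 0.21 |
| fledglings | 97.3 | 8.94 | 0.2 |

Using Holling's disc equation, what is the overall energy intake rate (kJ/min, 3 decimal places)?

21.129 kJ/min

Energy encountered per unit search time: 0.21×232 + 0.2×97.3 = 68.18 kJ/min.
Handling time per unit search time: 0.21×2.09 + 0.2×8.94 = 2.227.
Rate = 68.18/(1 + 2.227) = 21.13 kJ/min.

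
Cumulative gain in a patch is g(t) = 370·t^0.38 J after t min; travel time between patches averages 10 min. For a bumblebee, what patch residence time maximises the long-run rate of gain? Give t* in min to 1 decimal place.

6.1 min

Optimal t* satisfies g'(t*) = g(t*)/(T + t*).
g'(t) = 0.38·370·t^-0.62. Setting 0.38·370·t^-0.62 = 370·t^0.38/(10+t) gives 0.38(10+t) = t, so 0.62·t = 0.38×10.
t* = 0.38×10/0.62 = 6.129 min.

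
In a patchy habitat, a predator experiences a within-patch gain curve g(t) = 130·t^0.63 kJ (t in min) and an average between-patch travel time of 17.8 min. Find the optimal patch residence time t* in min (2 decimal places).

Optimal t* satisfies g'(t*) = g(t*)/(T + t*).
g'(t) = 0.63·130·t^-0.37. Setting 0.63·130·t^-0.37 = 130·t^0.63/(17.8+t) gives 0.63(17.8+t) = t, so 0.37·t = 0.63×17.8.
t* = 0.63×17.8/0.37 = 30.31 min.

30.31 min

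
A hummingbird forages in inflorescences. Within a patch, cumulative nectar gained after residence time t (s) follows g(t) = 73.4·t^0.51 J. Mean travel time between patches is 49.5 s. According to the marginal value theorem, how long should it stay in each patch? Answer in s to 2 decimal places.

By the marginal value theorem, leave when the instantaneous gain rate g'(t) equals the habitat-wide average g(t)/(T + t).
g'(t) = 0.51·73.4·t^-0.49. Setting 0.51·73.4·t^-0.49 = 73.4·t^0.51/(49.5+t) gives 0.51(49.5+t) = t, so 0.49·t = 0.51×49.5.
t* = 0.51×49.5/0.49 = 51.52 s.

51.52 s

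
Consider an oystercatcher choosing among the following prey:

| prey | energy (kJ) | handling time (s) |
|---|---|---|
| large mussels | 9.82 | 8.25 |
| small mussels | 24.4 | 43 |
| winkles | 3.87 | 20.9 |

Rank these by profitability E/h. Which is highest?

Profitability E/h (kJ/s): large mussels = 9.82/8.25 = 1.19, small mussels = 24.4/43 = 0.567, winkles = 3.87/20.9 = 0.185.
Ranked: large mussels > small mussels > winkles.

large mussels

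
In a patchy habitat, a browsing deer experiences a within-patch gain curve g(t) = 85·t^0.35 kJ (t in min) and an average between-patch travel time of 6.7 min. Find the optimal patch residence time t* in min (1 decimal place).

By the marginal value theorem, leave when the instantaneous gain rate g'(t) equals the habitat-wide average g(t)/(T + t).
g'(t) = 0.35·85·t^-0.65. Setting 0.35·85·t^-0.65 = 85·t^0.35/(6.7+t) gives 0.35(6.7+t) = t, so 0.65·t = 0.35×6.7.
t* = 0.35×6.7/0.65 = 3.608 min.

3.6 min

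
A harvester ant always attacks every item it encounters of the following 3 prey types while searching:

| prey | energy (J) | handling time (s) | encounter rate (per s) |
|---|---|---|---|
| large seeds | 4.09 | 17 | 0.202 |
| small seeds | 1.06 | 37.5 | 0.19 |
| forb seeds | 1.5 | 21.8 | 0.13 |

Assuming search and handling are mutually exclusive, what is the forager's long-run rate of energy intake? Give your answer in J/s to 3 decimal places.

0.085 J/s

R = Σλ_iE_i / (1 + Σλ_ih_i)
Numerator: 0.202×4.09 + 0.19×1.06 + 0.13×1.5 = 1.223
Denominator: 1 + 0.202×17 + 0.19×37.5 + 0.13×21.8 = 14.39
R = 1.223/14.39 = 0.08494 J/s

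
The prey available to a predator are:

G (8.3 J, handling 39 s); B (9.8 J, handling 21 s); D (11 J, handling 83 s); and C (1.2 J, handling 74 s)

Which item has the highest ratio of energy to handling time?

Profitability E/h (J/s): G = 8.3/39 = 0.213, B = 9.8/21 = 0.467, D = 11/83 = 0.133, C = 1.2/74 = 0.0162.
Ranked: B > G > D > C.

B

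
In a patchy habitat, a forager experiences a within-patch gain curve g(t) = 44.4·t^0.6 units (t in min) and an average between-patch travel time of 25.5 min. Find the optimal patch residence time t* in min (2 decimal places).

38.25 min

Optimal t* satisfies g'(t*) = g(t*)/(T + t*).
g'(t) = 0.6·44.4·t^-0.4. Setting 0.6·44.4·t^-0.4 = 44.4·t^0.6/(25.5+t) gives 0.6(25.5+t) = t, so 0.40·t = 0.6×25.5.
t* = 0.6×25.5/0.40 = 38.25 min.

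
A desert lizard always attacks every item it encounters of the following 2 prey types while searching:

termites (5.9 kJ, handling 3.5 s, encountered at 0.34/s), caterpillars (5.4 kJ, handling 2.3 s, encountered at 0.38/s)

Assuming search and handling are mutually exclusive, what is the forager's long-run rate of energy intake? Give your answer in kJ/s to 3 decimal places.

R = (0.34×5.9 + 0.38×5.4) / (1 + 0.34×3.5 + 0.38×2.3) = 4.058/3.064 = 1.324 kJ/s.

1.324 kJ/s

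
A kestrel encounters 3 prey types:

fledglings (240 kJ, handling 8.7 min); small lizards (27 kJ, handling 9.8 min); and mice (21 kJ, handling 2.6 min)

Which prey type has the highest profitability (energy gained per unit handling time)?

fledglings

Profitability E/h (kJ/min): fledglings = 240/8.7 = 27.6, small lizards = 27/9.8 = 2.76, mice = 21/2.6 = 8.08.
Ranked: fledglings > mice > small lizards.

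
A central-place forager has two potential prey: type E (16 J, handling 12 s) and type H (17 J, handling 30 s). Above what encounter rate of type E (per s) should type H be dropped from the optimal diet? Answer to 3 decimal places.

0.062 per s

Drop type H once their profitability E₂/h₂ falls below the rate achievable on type E alone: E₂/h₂ = λE₁/(1 + λh₁).
Solve for λ: λE₁h₂ = E₂(1 + λh₁) → λ(E₁h₂ − E₂h₁) = E₂ → λ = E₂/(E₁h₂ − E₂h₁).
λ = 17/(16×30 − 17×12) = 17/276 = 0.06159 per s.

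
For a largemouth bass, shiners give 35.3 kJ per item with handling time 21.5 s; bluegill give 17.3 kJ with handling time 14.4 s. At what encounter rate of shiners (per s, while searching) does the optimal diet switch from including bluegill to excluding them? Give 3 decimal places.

The zero-one rule: include bluegill iff E₂/h₂ > λE₁/(1+λh₁). Equality gives the switch point.
λE₁h₂ = E₂ + λE₂h₁ ⇒ λ = E₂/(E₁h₂ − E₂h₁) = 17.3/(508.3 − 371.9) = 0.1269 per s.

0.127 per s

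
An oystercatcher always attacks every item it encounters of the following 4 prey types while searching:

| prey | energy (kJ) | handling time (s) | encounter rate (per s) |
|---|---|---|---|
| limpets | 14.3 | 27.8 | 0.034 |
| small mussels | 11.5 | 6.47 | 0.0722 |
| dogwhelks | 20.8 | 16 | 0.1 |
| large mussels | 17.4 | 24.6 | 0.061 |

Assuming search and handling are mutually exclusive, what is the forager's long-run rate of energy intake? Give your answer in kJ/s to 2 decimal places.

Energy encountered per unit search time: 0.034×14.3 + 0.0722×11.5 + 0.1×20.8 + 0.061×17.4 = 4.458 kJ/s.
Handling time per unit search time: 0.034×27.8 + 0.0722×6.47 + 0.1×16 + 0.061×24.6 = 4.513.
Rate = 4.458/(1 + 4.513) = 0.8086 kJ/s.

0.81 kJ/s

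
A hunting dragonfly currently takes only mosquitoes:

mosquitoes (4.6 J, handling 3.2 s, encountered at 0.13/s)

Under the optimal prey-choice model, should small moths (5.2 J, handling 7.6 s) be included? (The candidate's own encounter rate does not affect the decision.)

Yes

Intake rate on the current diet: R = (0.13×4.6) / (1 + 0.13×3.2) = 0.598/1.416 = 0.4223 J/s.
Profitability of small moths: 5.2/7.6 = 0.6842 J/s.
0.6842 > 0.4223, so adding small moths raises the average — include it.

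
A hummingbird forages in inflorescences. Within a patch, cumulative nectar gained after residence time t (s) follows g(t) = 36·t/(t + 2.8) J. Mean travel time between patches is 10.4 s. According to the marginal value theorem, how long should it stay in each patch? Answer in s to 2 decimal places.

5.40 s

Optimal t* satisfies g'(t*) = g(t*)/(T + t*).
g'(t) = 36·2.8/(t + 2.8)². Setting 36·2.8/(t+2.8)² = 36t/[(t+2.8)(10.4+t)] gives 2.8(10.4+t) = t(t+2.8), so t² = 2.8×10.4 = 29.12.
t* = √29.12 = 5.396 s.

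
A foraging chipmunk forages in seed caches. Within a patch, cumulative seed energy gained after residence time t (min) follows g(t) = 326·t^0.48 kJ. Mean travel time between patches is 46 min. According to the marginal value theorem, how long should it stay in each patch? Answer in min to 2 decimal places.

Optimal t* satisfies g'(t*) = g(t*)/(T + t*).
g'(t) = 0.48·326·t^-0.52. Setting 0.48·326·t^-0.52 = 326·t^0.48/(46+t) gives 0.48(46+t) = t, so 0.52·t = 0.48×46.
t* = 0.48×46/0.52 = 42.46 min.

42.46 min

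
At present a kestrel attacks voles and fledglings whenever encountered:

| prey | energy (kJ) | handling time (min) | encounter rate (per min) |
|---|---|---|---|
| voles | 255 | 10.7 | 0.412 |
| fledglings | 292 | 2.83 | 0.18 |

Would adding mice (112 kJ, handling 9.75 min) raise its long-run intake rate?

On voles and fledglings alone, R = ΣλE/(1+Σλh) = 157.6/5.918 = 26.63 kJ/min.
Profitability of mice: 112/9.75 = 11.49 kJ/min.
Since 11.49 < R, time spent handling mice is better spent searching.

No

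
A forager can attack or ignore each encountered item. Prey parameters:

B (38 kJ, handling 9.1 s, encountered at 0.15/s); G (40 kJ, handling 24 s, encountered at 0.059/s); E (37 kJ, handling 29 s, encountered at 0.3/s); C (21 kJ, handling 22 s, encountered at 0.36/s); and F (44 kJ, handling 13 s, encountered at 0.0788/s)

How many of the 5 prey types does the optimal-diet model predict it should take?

2

Profitabilities (E/h, kJ/s): B 4.18, F 3.38, G 1.67, E 1.28, C 0.955. Add prey in this order while the next type's profitability exceeds the intake rate on those already taken.
Rate on top 1: 2.41. F: 3.38 > 2.41 → include.
Rate on top 2: 2.705. G: 1.67 < 2.705 → exclude; stop.
Optimal diet: B, F — 2 of 5 types.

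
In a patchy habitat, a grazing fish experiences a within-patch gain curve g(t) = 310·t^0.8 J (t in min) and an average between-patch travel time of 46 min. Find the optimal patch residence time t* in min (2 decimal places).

184.00 min

By the marginal value theorem, leave when the instantaneous gain rate g'(t) equals the habitat-wide average g(t)/(T + t).
g'(t) = 0.8·310·t^-0.2. Setting 0.8·310·t^-0.2 = 310·t^0.8/(46+t) gives 0.8(46+t) = t, so 0.20·t = 0.8×46.
t* = 0.8×46/0.20 = 184 min.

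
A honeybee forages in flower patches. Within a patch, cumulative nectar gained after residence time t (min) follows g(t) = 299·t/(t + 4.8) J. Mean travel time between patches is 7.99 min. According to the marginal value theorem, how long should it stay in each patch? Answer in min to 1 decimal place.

Maximise g(t)/(T+t): set derivative to zero → g'(t)(T+t) = g(t).
g'(t) = 299·4.8/(t + 4.8)². Setting 299·4.8/(t+4.8)² = 299t/[(t+4.8)(7.99+t)] gives 4.8(7.99+t) = t(t+4.8), so t² = 4.8×7.99 = 38.35.
t* = √38.35 = 6.193 min.

6.2 min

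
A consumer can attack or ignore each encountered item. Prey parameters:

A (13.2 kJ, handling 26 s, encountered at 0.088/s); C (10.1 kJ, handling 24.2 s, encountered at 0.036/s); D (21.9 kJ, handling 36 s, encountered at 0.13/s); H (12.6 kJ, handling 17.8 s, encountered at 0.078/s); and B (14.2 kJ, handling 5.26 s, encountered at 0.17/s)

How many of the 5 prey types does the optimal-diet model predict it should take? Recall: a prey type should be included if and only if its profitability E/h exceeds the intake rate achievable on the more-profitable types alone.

1

Rank by E/h (kJ/s): B 2.7, H 0.708, D 0.608, A 0.508, C 0.417. Include each in turn until the next type's E/h falls below the running intake rate.
Rate on top 1: 1.274. H: 0.708 < 1.274 → exclude; stop.
Optimal diet: B — 1 of 5 types.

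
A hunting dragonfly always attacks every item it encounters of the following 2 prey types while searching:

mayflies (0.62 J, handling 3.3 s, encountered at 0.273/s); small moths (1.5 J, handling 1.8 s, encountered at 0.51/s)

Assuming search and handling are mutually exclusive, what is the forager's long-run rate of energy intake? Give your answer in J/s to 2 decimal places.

Energy encountered per unit search time: 0.273×0.62 + 0.51×1.5 = 0.9343 J/s.
Handling time per unit search time: 0.273×3.3 + 0.51×1.8 = 1.819.
Rate = 0.9343/(1 + 1.819) = 0.3314 J/s.

0.33 J/s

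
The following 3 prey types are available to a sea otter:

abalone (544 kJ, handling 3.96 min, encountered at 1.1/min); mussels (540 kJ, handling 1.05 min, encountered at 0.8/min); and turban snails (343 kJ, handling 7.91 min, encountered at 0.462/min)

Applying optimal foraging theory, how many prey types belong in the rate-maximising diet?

E/h in descending order: mussels 514, abalone 137, turban snails 43.4 kJ/min. The optimal diet is the largest prefix of this list for which every included type satisfies E_i/h_i > R on the types above it.
Rate on top 1: 234.8. abalone: 137 < 234.8 → exclude; stop.
Optimal diet: mussels — 1 of 3 types.

1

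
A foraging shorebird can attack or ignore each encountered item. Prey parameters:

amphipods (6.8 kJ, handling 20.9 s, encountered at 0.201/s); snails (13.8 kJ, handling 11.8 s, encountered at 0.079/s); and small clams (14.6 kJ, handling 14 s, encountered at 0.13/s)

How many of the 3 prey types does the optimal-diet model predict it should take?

E/h in descending order: snails 1.17, small clams 1.04, amphipods 0.325 kJ/s. The optimal diet is the largest prefix of this list for which every included type satisfies E_i/h_i > R on the types above it.
Rate on top 1: 0.5642. small clams: 1.04 > 0.5642 → include.
Rate on top 2: 0.7964. amphipods: 0.325 < 0.7964 → exclude; stop.
Optimal diet: snails, small clams — 2 of 3 types.

2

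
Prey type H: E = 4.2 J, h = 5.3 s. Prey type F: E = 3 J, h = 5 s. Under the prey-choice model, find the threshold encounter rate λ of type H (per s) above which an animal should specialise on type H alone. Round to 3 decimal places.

0.588 per s

At the threshold, the rate on type H alone equals the profitability of type F: λ·4.2/(1 + λ·5.3) = 3/5 = 0.6.
Rearranging, λ(4.2 − 0.6×5.3) = 0.6, so λ = 0.6/1.02 = 0.5882 per s.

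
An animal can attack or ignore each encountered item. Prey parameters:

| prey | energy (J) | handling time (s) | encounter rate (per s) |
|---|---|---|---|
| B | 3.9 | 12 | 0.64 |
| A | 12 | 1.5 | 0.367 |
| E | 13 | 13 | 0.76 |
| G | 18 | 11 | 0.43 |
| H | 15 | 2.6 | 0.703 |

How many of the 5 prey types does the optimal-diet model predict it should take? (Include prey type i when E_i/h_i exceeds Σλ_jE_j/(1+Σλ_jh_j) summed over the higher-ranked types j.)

E/h in descending order: A 8, H 5.77, G 1.64, E 1, B 0.325 J/s. The optimal diet is the largest prefix of this list for which every included type satisfies E_i/h_i > R on the types above it.
Rate on top 1: 2.84. H: 5.77 > 2.84 → include.
Rate on top 2: 4.425. G: 1.64 < 4.425 → exclude; stop.
Optimal diet: A, H — 2 of 5 types.

2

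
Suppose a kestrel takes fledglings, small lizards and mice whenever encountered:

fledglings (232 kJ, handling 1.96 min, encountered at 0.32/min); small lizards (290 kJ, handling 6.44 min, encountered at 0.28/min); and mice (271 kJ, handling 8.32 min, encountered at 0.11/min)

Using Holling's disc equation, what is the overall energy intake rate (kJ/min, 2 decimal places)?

R = (0.32×232 + 0.28×290 + 0.11×271) / (1 + 0.32×1.96 + 0.28×6.44 + 0.11×8.32) = 185.2/4.346 = 42.63 kJ/min.

42.63 kJ/min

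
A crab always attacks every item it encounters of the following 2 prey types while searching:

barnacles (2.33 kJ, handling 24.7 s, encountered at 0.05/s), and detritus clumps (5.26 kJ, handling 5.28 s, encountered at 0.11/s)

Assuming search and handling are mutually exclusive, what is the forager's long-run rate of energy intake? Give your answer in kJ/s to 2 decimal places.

0.25 kJ/s

R = (0.05×2.33 + 0.11×5.26) / (1 + 0.05×24.7 + 0.11×5.28) = 0.6951/2.816 = 0.2469 kJ/s.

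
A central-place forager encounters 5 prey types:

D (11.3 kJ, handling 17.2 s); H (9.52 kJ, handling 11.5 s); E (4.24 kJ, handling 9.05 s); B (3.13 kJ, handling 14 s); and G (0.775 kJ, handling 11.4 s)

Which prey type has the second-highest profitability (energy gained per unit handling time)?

Profitability E/h (kJ/s): D = 11.3/17.2 = 0.657, H = 9.52/11.5 = 0.828, E = 4.24/9.05 = 0.469, B = 3.13/14 = 0.224, G = 0.775/11.4 = 0.068.
Ranked: H > D > E > B > G.

D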